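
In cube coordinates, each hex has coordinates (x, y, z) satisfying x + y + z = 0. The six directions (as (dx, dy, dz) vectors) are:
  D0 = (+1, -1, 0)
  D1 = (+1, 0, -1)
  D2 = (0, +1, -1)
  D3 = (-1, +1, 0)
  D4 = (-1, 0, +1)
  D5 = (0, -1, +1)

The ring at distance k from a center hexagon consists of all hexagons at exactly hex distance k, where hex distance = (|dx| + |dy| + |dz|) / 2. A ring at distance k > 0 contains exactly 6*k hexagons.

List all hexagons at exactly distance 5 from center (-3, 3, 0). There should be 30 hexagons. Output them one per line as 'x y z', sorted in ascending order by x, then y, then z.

Walk ring at distance 5 from (-3, 3, 0):
Start at center + D4*5 = (-8, 3, 5)
  hex 0: (-8, 3, 5)
  hex 1: (-7, 2, 5)
  hex 2: (-6, 1, 5)
  hex 3: (-5, 0, 5)
  hex 4: (-4, -1, 5)
  hex 5: (-3, -2, 5)
  hex 6: (-2, -2, 4)
  hex 7: (-1, -2, 3)
  hex 8: (0, -2, 2)
  hex 9: (1, -2, 1)
  hex 10: (2, -2, 0)
  hex 11: (2, -1, -1)
  hex 12: (2, 0, -2)
  hex 13: (2, 1, -3)
  hex 14: (2, 2, -4)
  hex 15: (2, 3, -5)
  hex 16: (1, 4, -5)
  hex 17: (0, 5, -5)
  hex 18: (-1, 6, -5)
  hex 19: (-2, 7, -5)
  hex 20: (-3, 8, -5)
  hex 21: (-4, 8, -4)
  hex 22: (-5, 8, -3)
  hex 23: (-6, 8, -2)
  hex 24: (-7, 8, -1)
  hex 25: (-8, 8, 0)
  hex 26: (-8, 7, 1)
  hex 27: (-8, 6, 2)
  hex 28: (-8, 5, 3)
  hex 29: (-8, 4, 4)
Sorted: 30 hexes.

Answer: -8 3 5
-8 4 4
-8 5 3
-8 6 2
-8 7 1
-8 8 0
-7 2 5
-7 8 -1
-6 1 5
-6 8 -2
-5 0 5
-5 8 -3
-4 -1 5
-4 8 -4
-3 -2 5
-3 8 -5
-2 -2 4
-2 7 -5
-1 -2 3
-1 6 -5
0 -2 2
0 5 -5
1 -2 1
1 4 -5
2 -2 0
2 -1 -1
2 0 -2
2 1 -3
2 2 -4
2 3 -5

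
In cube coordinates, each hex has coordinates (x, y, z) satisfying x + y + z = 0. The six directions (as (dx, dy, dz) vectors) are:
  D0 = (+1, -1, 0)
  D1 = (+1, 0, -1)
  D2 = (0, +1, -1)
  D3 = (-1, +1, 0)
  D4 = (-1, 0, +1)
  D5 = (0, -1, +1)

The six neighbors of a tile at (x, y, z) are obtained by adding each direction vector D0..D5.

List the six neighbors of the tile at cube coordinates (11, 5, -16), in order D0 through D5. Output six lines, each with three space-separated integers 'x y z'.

Answer: 12 4 -16
12 5 -17
11 6 -17
10 6 -16
10 5 -15
11 4 -15

Derivation:
Center: (11, 5, -16). Add each direction:
  D0: (11, 5, -16) + (1, -1, 0) = (12, 4, -16)
  D1: (11, 5, -16) + (1, 0, -1) = (12, 5, -17)
  D2: (11, 5, -16) + (0, 1, -1) = (11, 6, -17)
  D3: (11, 5, -16) + (-1, 1, 0) = (10, 6, -16)
  D4: (11, 5, -16) + (-1, 0, 1) = (10, 5, -15)
  D5: (11, 5, -16) + (0, -1, 1) = (11, 4, -15)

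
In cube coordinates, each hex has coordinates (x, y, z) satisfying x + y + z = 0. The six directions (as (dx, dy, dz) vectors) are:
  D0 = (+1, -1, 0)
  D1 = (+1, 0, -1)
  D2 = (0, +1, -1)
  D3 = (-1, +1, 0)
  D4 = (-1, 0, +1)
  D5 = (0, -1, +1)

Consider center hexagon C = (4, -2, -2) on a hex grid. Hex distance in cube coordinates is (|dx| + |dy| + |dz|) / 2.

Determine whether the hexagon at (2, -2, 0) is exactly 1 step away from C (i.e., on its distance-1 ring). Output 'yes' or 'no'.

|px - cx| = |2 - 4| = 2
|py - cy| = |-2 - (-2)| = 0
|pz - cz| = |0 - (-2)| = 2
distance = (2+0+2)/2 = 4/2 = 2
radius = 1; distance != radius -> no

Answer: no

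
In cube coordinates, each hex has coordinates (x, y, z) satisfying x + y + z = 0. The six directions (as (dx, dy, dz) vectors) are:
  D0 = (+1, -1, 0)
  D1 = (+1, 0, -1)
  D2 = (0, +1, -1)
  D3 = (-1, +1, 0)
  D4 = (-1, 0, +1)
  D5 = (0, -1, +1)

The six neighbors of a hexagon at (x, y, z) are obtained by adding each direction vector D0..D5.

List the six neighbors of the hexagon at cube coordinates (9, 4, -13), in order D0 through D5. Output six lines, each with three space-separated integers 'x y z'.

Answer: 10 3 -13
10 4 -14
9 5 -14
8 5 -13
8 4 -12
9 3 -12

Derivation:
Center: (9, 4, -13). Add each direction:
  D0: (9, 4, -13) + (1, -1, 0) = (10, 3, -13)
  D1: (9, 4, -13) + (1, 0, -1) = (10, 4, -14)
  D2: (9, 4, -13) + (0, 1, -1) = (9, 5, -14)
  D3: (9, 4, -13) + (-1, 1, 0) = (8, 5, -13)
  D4: (9, 4, -13) + (-1, 0, 1) = (8, 4, -12)
  D5: (9, 4, -13) + (0, -1, 1) = (9, 3, -12)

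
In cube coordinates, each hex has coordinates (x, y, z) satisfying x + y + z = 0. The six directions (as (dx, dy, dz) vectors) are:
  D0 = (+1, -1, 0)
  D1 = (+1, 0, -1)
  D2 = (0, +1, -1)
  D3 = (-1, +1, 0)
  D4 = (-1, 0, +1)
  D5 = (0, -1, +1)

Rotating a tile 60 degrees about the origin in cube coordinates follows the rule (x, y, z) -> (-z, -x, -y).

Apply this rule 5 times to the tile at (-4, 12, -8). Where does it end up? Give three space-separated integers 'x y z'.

Start: (-4, 12, -8)
Step 1: (-4, 12, -8) -> (-(-8), -(-4), -(12)) = (8, 4, -12)
Step 2: (8, 4, -12) -> (-(-12), -(8), -(4)) = (12, -8, -4)
Step 3: (12, -8, -4) -> (-(-4), -(12), -(-8)) = (4, -12, 8)
Step 4: (4, -12, 8) -> (-(8), -(4), -(-12)) = (-8, -4, 12)
Step 5: (-8, -4, 12) -> (-(12), -(-8), -(-4)) = (-12, 8, 4)

Answer: -12 8 4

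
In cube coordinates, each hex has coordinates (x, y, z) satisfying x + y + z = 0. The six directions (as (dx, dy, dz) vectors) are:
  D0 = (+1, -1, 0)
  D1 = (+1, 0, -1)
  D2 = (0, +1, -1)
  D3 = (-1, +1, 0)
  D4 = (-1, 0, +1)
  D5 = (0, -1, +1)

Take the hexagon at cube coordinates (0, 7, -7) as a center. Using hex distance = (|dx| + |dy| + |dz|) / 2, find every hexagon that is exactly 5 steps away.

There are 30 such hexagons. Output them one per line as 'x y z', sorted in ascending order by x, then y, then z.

Answer: -5 7 -2
-5 8 -3
-5 9 -4
-5 10 -5
-5 11 -6
-5 12 -7
-4 6 -2
-4 12 -8
-3 5 -2
-3 12 -9
-2 4 -2
-2 12 -10
-1 3 -2
-1 12 -11
0 2 -2
0 12 -12
1 2 -3
1 11 -12
2 2 -4
2 10 -12
3 2 -5
3 9 -12
4 2 -6
4 8 -12
5 2 -7
5 3 -8
5 4 -9
5 5 -10
5 6 -11
5 7 -12

Derivation:
Walk ring at distance 5 from (0, 7, -7):
Start at center + D4*5 = (-5, 7, -2)
  hex 0: (-5, 7, -2)
  hex 1: (-4, 6, -2)
  hex 2: (-3, 5, -2)
  hex 3: (-2, 4, -2)
  hex 4: (-1, 3, -2)
  hex 5: (0, 2, -2)
  hex 6: (1, 2, -3)
  hex 7: (2, 2, -4)
  hex 8: (3, 2, -5)
  hex 9: (4, 2, -6)
  hex 10: (5, 2, -7)
  hex 11: (5, 3, -8)
  hex 12: (5, 4, -9)
  hex 13: (5, 5, -10)
  hex 14: (5, 6, -11)
  hex 15: (5, 7, -12)
  hex 16: (4, 8, -12)
  hex 17: (3, 9, -12)
  hex 18: (2, 10, -12)
  hex 19: (1, 11, -12)
  hex 20: (0, 12, -12)
  hex 21: (-1, 12, -11)
  hex 22: (-2, 12, -10)
  hex 23: (-3, 12, -9)
  hex 24: (-4, 12, -8)
  hex 25: (-5, 12, -7)
  hex 26: (-5, 11, -6)
  hex 27: (-5, 10, -5)
  hex 28: (-5, 9, -4)
  hex 29: (-5, 8, -3)
Sorted: 30 hexes.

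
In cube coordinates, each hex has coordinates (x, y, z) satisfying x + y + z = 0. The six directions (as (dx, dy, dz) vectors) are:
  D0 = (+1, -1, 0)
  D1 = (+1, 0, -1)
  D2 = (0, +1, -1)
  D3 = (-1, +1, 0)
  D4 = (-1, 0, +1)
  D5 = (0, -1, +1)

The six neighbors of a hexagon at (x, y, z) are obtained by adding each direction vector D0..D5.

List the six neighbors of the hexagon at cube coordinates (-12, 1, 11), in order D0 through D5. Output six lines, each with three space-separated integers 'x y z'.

Answer: -11 0 11
-11 1 10
-12 2 10
-13 2 11
-13 1 12
-12 0 12

Derivation:
Center: (-12, 1, 11). Add each direction:
  D0: (-12, 1, 11) + (1, -1, 0) = (-11, 0, 11)
  D1: (-12, 1, 11) + (1, 0, -1) = (-11, 1, 10)
  D2: (-12, 1, 11) + (0, 1, -1) = (-12, 2, 10)
  D3: (-12, 1, 11) + (-1, 1, 0) = (-13, 2, 11)
  D4: (-12, 1, 11) + (-1, 0, 1) = (-13, 1, 12)
  D5: (-12, 1, 11) + (0, -1, 1) = (-12, 0, 12)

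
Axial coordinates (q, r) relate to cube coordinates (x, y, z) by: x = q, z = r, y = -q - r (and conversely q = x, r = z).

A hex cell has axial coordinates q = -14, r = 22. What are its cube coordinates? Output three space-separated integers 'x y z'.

Answer: -14 -8 22

Derivation:
x = q = -14
z = r = 22
y = -x - z = -(-14) - (22) = -8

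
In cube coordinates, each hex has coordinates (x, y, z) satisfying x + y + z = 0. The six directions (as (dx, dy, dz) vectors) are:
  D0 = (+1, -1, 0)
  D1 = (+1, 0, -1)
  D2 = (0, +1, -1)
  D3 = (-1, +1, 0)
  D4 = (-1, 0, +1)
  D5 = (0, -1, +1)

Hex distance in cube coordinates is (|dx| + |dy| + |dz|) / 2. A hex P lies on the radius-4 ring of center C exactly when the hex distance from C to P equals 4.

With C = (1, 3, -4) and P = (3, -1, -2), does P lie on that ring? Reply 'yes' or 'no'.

|px - cx| = |3 - 1| = 2
|py - cy| = |-1 - 3| = 4
|pz - cz| = |-2 - (-4)| = 2
distance = (2+4+2)/2 = 8/2 = 4
radius = 4; distance == radius -> yes

Answer: yes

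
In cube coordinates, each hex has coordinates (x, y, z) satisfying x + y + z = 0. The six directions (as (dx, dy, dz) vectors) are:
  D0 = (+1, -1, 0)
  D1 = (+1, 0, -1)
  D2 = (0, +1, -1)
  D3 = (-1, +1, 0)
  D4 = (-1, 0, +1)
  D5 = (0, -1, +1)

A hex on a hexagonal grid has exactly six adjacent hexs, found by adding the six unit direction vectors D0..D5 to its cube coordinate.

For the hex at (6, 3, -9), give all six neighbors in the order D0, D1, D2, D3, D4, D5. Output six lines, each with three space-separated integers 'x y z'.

Answer: 7 2 -9
7 3 -10
6 4 -10
5 4 -9
5 3 -8
6 2 -8

Derivation:
Center: (6, 3, -9). Add each direction:
  D0: (6, 3, -9) + (1, -1, 0) = (7, 2, -9)
  D1: (6, 3, -9) + (1, 0, -1) = (7, 3, -10)
  D2: (6, 3, -9) + (0, 1, -1) = (6, 4, -10)
  D3: (6, 3, -9) + (-1, 1, 0) = (5, 4, -9)
  D4: (6, 3, -9) + (-1, 0, 1) = (5, 3, -8)
  D5: (6, 3, -9) + (0, -1, 1) = (6, 2, -8)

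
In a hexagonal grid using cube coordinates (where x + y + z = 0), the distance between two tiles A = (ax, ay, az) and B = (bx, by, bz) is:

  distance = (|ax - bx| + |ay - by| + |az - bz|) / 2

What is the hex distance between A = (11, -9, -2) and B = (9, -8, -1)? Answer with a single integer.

|ax - bx| = |11 - 9| = 2
|ay - by| = |-9 - (-8)| = 1
|az - bz| = |-2 - (-1)| = 1
distance = (2 + 1 + 1) / 2 = 4 / 2 = 2

Answer: 2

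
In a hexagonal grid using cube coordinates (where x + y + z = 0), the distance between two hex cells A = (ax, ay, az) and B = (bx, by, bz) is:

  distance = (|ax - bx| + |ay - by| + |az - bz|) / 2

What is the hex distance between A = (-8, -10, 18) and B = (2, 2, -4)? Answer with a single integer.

|ax - bx| = |-8 - 2| = 10
|ay - by| = |-10 - 2| = 12
|az - bz| = |18 - (-4)| = 22
distance = (10 + 12 + 22) / 2 = 44 / 2 = 22

Answer: 22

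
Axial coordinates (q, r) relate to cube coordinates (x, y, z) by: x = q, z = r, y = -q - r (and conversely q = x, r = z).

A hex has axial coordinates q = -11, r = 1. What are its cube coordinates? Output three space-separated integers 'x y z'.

Answer: -11 10 1

Derivation:
x = q = -11
z = r = 1
y = -x - z = -(-11) - (1) = 10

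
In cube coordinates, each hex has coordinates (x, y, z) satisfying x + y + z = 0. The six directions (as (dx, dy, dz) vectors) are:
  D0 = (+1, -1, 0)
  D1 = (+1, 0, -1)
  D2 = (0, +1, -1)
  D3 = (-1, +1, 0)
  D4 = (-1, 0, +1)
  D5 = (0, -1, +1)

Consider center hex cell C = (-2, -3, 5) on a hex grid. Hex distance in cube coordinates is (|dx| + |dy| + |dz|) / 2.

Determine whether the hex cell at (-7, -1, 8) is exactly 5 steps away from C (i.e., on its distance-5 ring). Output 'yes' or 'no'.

|px - cx| = |-7 - (-2)| = 5
|py - cy| = |-1 - (-3)| = 2
|pz - cz| = |8 - 5| = 3
distance = (5+2+3)/2 = 10/2 = 5
radius = 5; distance == radius -> yes

Answer: yes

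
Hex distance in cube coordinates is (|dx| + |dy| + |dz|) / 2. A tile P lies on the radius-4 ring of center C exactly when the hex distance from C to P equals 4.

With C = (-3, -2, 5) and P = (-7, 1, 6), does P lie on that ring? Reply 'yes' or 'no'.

Answer: yes

Derivation:
|px - cx| = |-7 - (-3)| = 4
|py - cy| = |1 - (-2)| = 3
|pz - cz| = |6 - 5| = 1
distance = (4+3+1)/2 = 8/2 = 4
radius = 4; distance == radius -> yes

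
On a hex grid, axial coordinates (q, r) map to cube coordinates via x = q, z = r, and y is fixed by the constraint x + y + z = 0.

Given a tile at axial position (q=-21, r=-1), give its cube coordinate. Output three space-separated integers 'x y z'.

x = q = -21
z = r = -1
y = -x - z = -(-21) - (-1) = 22

Answer: -21 22 -1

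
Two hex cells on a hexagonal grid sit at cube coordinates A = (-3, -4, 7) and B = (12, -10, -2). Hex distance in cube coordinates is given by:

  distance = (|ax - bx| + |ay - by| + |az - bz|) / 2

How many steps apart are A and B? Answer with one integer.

Answer: 15

Derivation:
|ax - bx| = |-3 - 12| = 15
|ay - by| = |-4 - (-10)| = 6
|az - bz| = |7 - (-2)| = 9
distance = (15 + 6 + 9) / 2 = 30 / 2 = 15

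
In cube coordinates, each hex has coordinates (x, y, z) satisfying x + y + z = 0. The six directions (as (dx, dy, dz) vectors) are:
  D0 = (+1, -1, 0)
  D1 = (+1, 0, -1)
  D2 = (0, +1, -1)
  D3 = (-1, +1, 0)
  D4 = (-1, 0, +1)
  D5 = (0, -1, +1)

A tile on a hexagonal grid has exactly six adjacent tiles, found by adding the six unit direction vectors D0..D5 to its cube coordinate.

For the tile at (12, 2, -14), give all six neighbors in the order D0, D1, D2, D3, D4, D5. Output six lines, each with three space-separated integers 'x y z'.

Answer: 13 1 -14
13 2 -15
12 3 -15
11 3 -14
11 2 -13
12 1 -13

Derivation:
Center: (12, 2, -14). Add each direction:
  D0: (12, 2, -14) + (1, -1, 0) = (13, 1, -14)
  D1: (12, 2, -14) + (1, 0, -1) = (13, 2, -15)
  D2: (12, 2, -14) + (0, 1, -1) = (12, 3, -15)
  D3: (12, 2, -14) + (-1, 1, 0) = (11, 3, -14)
  D4: (12, 2, -14) + (-1, 0, 1) = (11, 2, -13)
  D5: (12, 2, -14) + (0, -1, 1) = (12, 1, -13)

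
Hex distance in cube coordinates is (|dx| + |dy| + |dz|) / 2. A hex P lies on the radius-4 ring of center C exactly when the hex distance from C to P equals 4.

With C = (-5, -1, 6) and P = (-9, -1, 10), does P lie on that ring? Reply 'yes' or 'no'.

Answer: yes

Derivation:
|px - cx| = |-9 - (-5)| = 4
|py - cy| = |-1 - (-1)| = 0
|pz - cz| = |10 - 6| = 4
distance = (4+0+4)/2 = 8/2 = 4
radius = 4; distance == radius -> yes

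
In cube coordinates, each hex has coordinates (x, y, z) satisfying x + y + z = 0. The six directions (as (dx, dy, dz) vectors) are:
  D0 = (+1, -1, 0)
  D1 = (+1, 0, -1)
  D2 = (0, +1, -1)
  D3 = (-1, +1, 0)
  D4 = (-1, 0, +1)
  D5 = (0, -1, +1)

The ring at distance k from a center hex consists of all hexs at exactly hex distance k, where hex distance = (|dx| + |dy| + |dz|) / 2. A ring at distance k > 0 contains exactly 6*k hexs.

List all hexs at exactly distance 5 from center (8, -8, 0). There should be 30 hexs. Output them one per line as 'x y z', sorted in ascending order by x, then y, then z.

Answer: 3 -8 5
3 -7 4
3 -6 3
3 -5 2
3 -4 1
3 -3 0
4 -9 5
4 -3 -1
5 -10 5
5 -3 -2
6 -11 5
6 -3 -3
7 -12 5
7 -3 -4
8 -13 5
8 -3 -5
9 -13 4
9 -4 -5
10 -13 3
10 -5 -5
11 -13 2
11 -6 -5
12 -13 1
12 -7 -5
13 -13 0
13 -12 -1
13 -11 -2
13 -10 -3
13 -9 -4
13 -8 -5

Derivation:
Walk ring at distance 5 from (8, -8, 0):
Start at center + D4*5 = (3, -8, 5)
  hex 0: (3, -8, 5)
  hex 1: (4, -9, 5)
  hex 2: (5, -10, 5)
  hex 3: (6, -11, 5)
  hex 4: (7, -12, 5)
  hex 5: (8, -13, 5)
  hex 6: (9, -13, 4)
  hex 7: (10, -13, 3)
  hex 8: (11, -13, 2)
  hex 9: (12, -13, 1)
  hex 10: (13, -13, 0)
  hex 11: (13, -12, -1)
  hex 12: (13, -11, -2)
  hex 13: (13, -10, -3)
  hex 14: (13, -9, -4)
  hex 15: (13, -8, -5)
  hex 16: (12, -7, -5)
  hex 17: (11, -6, -5)
  hex 18: (10, -5, -5)
  hex 19: (9, -4, -5)
  hex 20: (8, -3, -5)
  hex 21: (7, -3, -4)
  hex 22: (6, -3, -3)
  hex 23: (5, -3, -2)
  hex 24: (4, -3, -1)
  hex 25: (3, -3, 0)
  hex 26: (3, -4, 1)
  hex 27: (3, -5, 2)
  hex 28: (3, -6, 3)
  hex 29: (3, -7, 4)
Sorted: 30 hexes.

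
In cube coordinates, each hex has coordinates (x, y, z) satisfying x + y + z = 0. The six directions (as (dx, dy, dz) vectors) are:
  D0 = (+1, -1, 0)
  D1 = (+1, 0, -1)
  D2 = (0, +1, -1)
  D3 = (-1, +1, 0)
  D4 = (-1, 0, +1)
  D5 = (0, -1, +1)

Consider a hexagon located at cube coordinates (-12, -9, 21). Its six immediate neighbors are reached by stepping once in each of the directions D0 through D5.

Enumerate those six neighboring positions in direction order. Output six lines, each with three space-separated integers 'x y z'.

Center: (-12, -9, 21). Add each direction:
  D0: (-12, -9, 21) + (1, -1, 0) = (-11, -10, 21)
  D1: (-12, -9, 21) + (1, 0, -1) = (-11, -9, 20)
  D2: (-12, -9, 21) + (0, 1, -1) = (-12, -8, 20)
  D3: (-12, -9, 21) + (-1, 1, 0) = (-13, -8, 21)
  D4: (-12, -9, 21) + (-1, 0, 1) = (-13, -9, 22)
  D5: (-12, -9, 21) + (0, -1, 1) = (-12, -10, 22)

Answer: -11 -10 21
-11 -9 20
-12 -8 20
-13 -8 21
-13 -9 22
-12 -10 22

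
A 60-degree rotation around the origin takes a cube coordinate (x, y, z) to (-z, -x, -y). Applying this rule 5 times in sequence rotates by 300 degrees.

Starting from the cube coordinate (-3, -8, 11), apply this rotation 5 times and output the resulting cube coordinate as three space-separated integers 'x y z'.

Answer: 8 -11 3

Derivation:
Start: (-3, -8, 11)
Step 1: (-3, -8, 11) -> (-(11), -(-3), -(-8)) = (-11, 3, 8)
Step 2: (-11, 3, 8) -> (-(8), -(-11), -(3)) = (-8, 11, -3)
Step 3: (-8, 11, -3) -> (-(-3), -(-8), -(11)) = (3, 8, -11)
Step 4: (3, 8, -11) -> (-(-11), -(3), -(8)) = (11, -3, -8)
Step 5: (11, -3, -8) -> (-(-8), -(11), -(-3)) = (8, -11, 3)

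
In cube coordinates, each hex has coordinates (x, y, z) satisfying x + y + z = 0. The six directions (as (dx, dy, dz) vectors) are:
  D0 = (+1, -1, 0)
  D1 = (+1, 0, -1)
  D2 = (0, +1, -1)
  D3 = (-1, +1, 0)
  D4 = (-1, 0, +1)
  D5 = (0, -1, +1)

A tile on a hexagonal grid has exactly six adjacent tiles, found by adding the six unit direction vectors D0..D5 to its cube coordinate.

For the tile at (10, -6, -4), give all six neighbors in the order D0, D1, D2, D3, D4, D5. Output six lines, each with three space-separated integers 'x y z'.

Center: (10, -6, -4). Add each direction:
  D0: (10, -6, -4) + (1, -1, 0) = (11, -7, -4)
  D1: (10, -6, -4) + (1, 0, -1) = (11, -6, -5)
  D2: (10, -6, -4) + (0, 1, -1) = (10, -5, -5)
  D3: (10, -6, -4) + (-1, 1, 0) = (9, -5, -4)
  D4: (10, -6, -4) + (-1, 0, 1) = (9, -6, -3)
  D5: (10, -6, -4) + (0, -1, 1) = (10, -7, -3)

Answer: 11 -7 -4
11 -6 -5
10 -5 -5
9 -5 -4
9 -6 -3
10 -7 -3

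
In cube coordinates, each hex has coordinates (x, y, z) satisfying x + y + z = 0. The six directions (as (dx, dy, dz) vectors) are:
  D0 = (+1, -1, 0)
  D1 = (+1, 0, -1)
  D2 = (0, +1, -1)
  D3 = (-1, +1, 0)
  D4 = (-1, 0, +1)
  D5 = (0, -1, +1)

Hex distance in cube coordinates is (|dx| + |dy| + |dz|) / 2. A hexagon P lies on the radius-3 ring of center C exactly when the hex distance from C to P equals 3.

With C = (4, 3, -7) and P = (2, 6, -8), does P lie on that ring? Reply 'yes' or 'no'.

|px - cx| = |2 - 4| = 2
|py - cy| = |6 - 3| = 3
|pz - cz| = |-8 - (-7)| = 1
distance = (2+3+1)/2 = 6/2 = 3
radius = 3; distance == radius -> yes

Answer: yes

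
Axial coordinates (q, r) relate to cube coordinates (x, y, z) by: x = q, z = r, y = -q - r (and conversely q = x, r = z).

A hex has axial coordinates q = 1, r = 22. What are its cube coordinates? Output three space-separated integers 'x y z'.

Answer: 1 -23 22

Derivation:
x = q = 1
z = r = 22
y = -x - z = -(1) - (22) = -23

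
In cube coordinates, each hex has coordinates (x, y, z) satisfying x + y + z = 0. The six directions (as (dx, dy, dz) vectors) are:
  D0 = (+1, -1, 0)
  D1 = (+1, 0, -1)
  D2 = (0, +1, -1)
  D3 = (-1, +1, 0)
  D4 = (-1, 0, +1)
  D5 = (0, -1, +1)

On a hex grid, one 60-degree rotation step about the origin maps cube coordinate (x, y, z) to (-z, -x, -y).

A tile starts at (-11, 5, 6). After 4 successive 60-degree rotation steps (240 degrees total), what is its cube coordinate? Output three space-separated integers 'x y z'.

Start: (-11, 5, 6)
Step 1: (-11, 5, 6) -> (-(6), -(-11), -(5)) = (-6, 11, -5)
Step 2: (-6, 11, -5) -> (-(-5), -(-6), -(11)) = (5, 6, -11)
Step 3: (5, 6, -11) -> (-(-11), -(5), -(6)) = (11, -5, -6)
Step 4: (11, -5, -6) -> (-(-6), -(11), -(-5)) = (6, -11, 5)

Answer: 6 -11 5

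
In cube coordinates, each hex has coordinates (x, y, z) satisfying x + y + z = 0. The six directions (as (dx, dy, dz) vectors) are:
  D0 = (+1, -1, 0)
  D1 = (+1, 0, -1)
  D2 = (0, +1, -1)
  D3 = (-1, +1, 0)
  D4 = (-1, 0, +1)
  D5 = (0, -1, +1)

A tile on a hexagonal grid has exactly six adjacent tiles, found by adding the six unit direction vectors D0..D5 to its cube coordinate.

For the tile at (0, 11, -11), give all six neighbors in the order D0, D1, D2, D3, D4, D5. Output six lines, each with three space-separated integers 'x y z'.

Answer: 1 10 -11
1 11 -12
0 12 -12
-1 12 -11
-1 11 -10
0 10 -10

Derivation:
Center: (0, 11, -11). Add each direction:
  D0: (0, 11, -11) + (1, -1, 0) = (1, 10, -11)
  D1: (0, 11, -11) + (1, 0, -1) = (1, 11, -12)
  D2: (0, 11, -11) + (0, 1, -1) = (0, 12, -12)
  D3: (0, 11, -11) + (-1, 1, 0) = (-1, 12, -11)
  D4: (0, 11, -11) + (-1, 0, 1) = (-1, 11, -10)
  D5: (0, 11, -11) + (0, -1, 1) = (0, 10, -10)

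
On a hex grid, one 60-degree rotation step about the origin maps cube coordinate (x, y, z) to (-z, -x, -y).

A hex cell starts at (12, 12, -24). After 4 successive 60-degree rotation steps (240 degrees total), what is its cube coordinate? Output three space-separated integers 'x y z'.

Start: (12, 12, -24)
Step 1: (12, 12, -24) -> (-(-24), -(12), -(12)) = (24, -12, -12)
Step 2: (24, -12, -12) -> (-(-12), -(24), -(-12)) = (12, -24, 12)
Step 3: (12, -24, 12) -> (-(12), -(12), -(-24)) = (-12, -12, 24)
Step 4: (-12, -12, 24) -> (-(24), -(-12), -(-12)) = (-24, 12, 12)

Answer: -24 12 12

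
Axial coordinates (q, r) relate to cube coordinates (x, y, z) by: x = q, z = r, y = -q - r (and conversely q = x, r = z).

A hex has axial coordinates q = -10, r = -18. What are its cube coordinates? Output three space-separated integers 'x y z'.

Answer: -10 28 -18

Derivation:
x = q = -10
z = r = -18
y = -x - z = -(-10) - (-18) = 28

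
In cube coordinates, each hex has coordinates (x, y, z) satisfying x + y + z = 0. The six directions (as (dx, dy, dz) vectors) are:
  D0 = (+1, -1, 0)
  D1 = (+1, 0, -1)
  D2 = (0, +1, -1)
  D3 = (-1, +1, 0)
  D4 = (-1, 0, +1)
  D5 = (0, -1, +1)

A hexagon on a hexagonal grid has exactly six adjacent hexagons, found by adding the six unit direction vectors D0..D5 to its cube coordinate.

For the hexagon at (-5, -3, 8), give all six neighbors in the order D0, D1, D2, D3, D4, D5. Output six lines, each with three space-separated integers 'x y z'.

Answer: -4 -4 8
-4 -3 7
-5 -2 7
-6 -2 8
-6 -3 9
-5 -4 9

Derivation:
Center: (-5, -3, 8). Add each direction:
  D0: (-5, -3, 8) + (1, -1, 0) = (-4, -4, 8)
  D1: (-5, -3, 8) + (1, 0, -1) = (-4, -3, 7)
  D2: (-5, -3, 8) + (0, 1, -1) = (-5, -2, 7)
  D3: (-5, -3, 8) + (-1, 1, 0) = (-6, -2, 8)
  D4: (-5, -3, 8) + (-1, 0, 1) = (-6, -3, 9)
  D5: (-5, -3, 8) + (0, -1, 1) = (-5, -4, 9)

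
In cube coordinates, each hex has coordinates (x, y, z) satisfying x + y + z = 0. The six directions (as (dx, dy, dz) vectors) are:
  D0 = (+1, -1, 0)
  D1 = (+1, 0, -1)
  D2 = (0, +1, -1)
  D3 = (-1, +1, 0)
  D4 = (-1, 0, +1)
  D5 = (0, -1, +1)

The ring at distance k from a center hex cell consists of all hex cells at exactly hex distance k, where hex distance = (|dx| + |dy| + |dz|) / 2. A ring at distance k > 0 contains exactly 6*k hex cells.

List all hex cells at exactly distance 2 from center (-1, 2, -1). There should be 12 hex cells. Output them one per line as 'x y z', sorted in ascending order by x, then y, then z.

Walk ring at distance 2 from (-1, 2, -1):
Start at center + D4*2 = (-3, 2, 1)
  hex 0: (-3, 2, 1)
  hex 1: (-2, 1, 1)
  hex 2: (-1, 0, 1)
  hex 3: (0, 0, 0)
  hex 4: (1, 0, -1)
  hex 5: (1, 1, -2)
  hex 6: (1, 2, -3)
  hex 7: (0, 3, -3)
  hex 8: (-1, 4, -3)
  hex 9: (-2, 4, -2)
  hex 10: (-3, 4, -1)
  hex 11: (-3, 3, 0)
Sorted: 12 hexes.

Answer: -3 2 1
-3 3 0
-3 4 -1
-2 1 1
-2 4 -2
-1 0 1
-1 4 -3
0 0 0
0 3 -3
1 0 -1
1 1 -2
1 2 -3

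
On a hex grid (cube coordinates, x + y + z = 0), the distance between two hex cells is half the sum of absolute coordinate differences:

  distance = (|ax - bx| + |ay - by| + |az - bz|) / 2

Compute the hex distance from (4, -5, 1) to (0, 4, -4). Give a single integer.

|ax - bx| = |4 - 0| = 4
|ay - by| = |-5 - 4| = 9
|az - bz| = |1 - (-4)| = 5
distance = (4 + 9 + 5) / 2 = 18 / 2 = 9

Answer: 9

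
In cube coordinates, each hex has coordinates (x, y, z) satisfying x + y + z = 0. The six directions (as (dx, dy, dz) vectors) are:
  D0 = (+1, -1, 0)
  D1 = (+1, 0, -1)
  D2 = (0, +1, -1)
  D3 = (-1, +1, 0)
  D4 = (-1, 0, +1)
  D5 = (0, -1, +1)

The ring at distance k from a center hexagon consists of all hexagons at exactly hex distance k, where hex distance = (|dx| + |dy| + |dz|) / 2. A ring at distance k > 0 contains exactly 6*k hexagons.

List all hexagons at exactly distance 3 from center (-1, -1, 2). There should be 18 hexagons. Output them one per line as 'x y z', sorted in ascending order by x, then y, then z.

Answer: -4 -1 5
-4 0 4
-4 1 3
-4 2 2
-3 -2 5
-3 2 1
-2 -3 5
-2 2 0
-1 -4 5
-1 2 -1
0 -4 4
0 1 -1
1 -4 3
1 0 -1
2 -4 2
2 -3 1
2 -2 0
2 -1 -1

Derivation:
Walk ring at distance 3 from (-1, -1, 2):
Start at center + D4*3 = (-4, -1, 5)
  hex 0: (-4, -1, 5)
  hex 1: (-3, -2, 5)
  hex 2: (-2, -3, 5)
  hex 3: (-1, -4, 5)
  hex 4: (0, -4, 4)
  hex 5: (1, -4, 3)
  hex 6: (2, -4, 2)
  hex 7: (2, -3, 1)
  hex 8: (2, -2, 0)
  hex 9: (2, -1, -1)
  hex 10: (1, 0, -1)
  hex 11: (0, 1, -1)
  hex 12: (-1, 2, -1)
  hex 13: (-2, 2, 0)
  hex 14: (-3, 2, 1)
  hex 15: (-4, 2, 2)
  hex 16: (-4, 1, 3)
  hex 17: (-4, 0, 4)
Sorted: 18 hexes.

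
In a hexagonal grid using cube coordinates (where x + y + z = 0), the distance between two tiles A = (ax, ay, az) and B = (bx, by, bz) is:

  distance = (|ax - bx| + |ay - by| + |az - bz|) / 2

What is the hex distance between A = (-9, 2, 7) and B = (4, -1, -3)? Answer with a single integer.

|ax - bx| = |-9 - 4| = 13
|ay - by| = |2 - (-1)| = 3
|az - bz| = |7 - (-3)| = 10
distance = (13 + 3 + 10) / 2 = 26 / 2 = 13

Answer: 13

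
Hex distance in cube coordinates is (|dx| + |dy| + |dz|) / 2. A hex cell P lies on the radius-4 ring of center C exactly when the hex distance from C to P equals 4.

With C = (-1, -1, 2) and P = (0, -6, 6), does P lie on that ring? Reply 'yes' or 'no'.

Answer: no

Derivation:
|px - cx| = |0 - (-1)| = 1
|py - cy| = |-6 - (-1)| = 5
|pz - cz| = |6 - 2| = 4
distance = (1+5+4)/2 = 10/2 = 5
radius = 4; distance != radius -> no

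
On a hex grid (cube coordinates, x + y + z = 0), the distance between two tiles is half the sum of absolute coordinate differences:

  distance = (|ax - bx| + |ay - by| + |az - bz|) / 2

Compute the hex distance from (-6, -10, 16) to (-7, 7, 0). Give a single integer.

Answer: 17

Derivation:
|ax - bx| = |-6 - (-7)| = 1
|ay - by| = |-10 - 7| = 17
|az - bz| = |16 - 0| = 16
distance = (1 + 17 + 16) / 2 = 34 / 2 = 17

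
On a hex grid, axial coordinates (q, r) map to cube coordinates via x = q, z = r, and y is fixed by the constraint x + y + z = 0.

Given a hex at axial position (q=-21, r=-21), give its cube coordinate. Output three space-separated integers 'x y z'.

x = q = -21
z = r = -21
y = -x - z = -(-21) - (-21) = 42

Answer: -21 42 -21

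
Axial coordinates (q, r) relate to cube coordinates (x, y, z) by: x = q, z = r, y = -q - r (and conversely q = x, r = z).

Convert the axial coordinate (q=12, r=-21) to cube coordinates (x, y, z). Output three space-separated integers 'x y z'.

Answer: 12 9 -21

Derivation:
x = q = 12
z = r = -21
y = -x - z = -(12) - (-21) = 9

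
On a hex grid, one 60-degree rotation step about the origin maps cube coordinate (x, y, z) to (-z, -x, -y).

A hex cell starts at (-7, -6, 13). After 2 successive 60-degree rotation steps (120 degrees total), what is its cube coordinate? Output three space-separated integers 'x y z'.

Start: (-7, -6, 13)
Step 1: (-7, -6, 13) -> (-(13), -(-7), -(-6)) = (-13, 7, 6)
Step 2: (-13, 7, 6) -> (-(6), -(-13), -(7)) = (-6, 13, -7)

Answer: -6 13 -7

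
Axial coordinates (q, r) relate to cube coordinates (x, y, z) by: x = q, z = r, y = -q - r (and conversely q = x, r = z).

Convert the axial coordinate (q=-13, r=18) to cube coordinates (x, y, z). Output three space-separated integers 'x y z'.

Answer: -13 -5 18

Derivation:
x = q = -13
z = r = 18
y = -x - z = -(-13) - (18) = -5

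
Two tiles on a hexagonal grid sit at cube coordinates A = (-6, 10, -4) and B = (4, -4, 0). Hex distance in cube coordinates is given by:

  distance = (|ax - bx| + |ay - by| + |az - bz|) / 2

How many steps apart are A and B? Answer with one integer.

Answer: 14

Derivation:
|ax - bx| = |-6 - 4| = 10
|ay - by| = |10 - (-4)| = 14
|az - bz| = |-4 - 0| = 4
distance = (10 + 14 + 4) / 2 = 28 / 2 = 14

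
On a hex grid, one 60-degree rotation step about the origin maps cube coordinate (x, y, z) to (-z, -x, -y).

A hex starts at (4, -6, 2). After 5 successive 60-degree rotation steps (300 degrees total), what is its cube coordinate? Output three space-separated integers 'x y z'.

Answer: 6 -2 -4

Derivation:
Start: (4, -6, 2)
Step 1: (4, -6, 2) -> (-(2), -(4), -(-6)) = (-2, -4, 6)
Step 2: (-2, -4, 6) -> (-(6), -(-2), -(-4)) = (-6, 2, 4)
Step 3: (-6, 2, 4) -> (-(4), -(-6), -(2)) = (-4, 6, -2)
Step 4: (-4, 6, -2) -> (-(-2), -(-4), -(6)) = (2, 4, -6)
Step 5: (2, 4, -6) -> (-(-6), -(2), -(4)) = (6, -2, -4)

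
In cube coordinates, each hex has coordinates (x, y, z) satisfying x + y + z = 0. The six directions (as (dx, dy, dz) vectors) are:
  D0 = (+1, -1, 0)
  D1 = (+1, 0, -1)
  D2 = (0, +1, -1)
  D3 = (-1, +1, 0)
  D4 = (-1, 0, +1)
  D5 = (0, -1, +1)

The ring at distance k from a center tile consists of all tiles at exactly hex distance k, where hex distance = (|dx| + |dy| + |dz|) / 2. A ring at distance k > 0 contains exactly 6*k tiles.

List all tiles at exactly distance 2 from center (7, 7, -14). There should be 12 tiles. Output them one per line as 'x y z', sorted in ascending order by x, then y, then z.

Answer: 5 7 -12
5 8 -13
5 9 -14
6 6 -12
6 9 -15
7 5 -12
7 9 -16
8 5 -13
8 8 -16
9 5 -14
9 6 -15
9 7 -16

Derivation:
Walk ring at distance 2 from (7, 7, -14):
Start at center + D4*2 = (5, 7, -12)
  hex 0: (5, 7, -12)
  hex 1: (6, 6, -12)
  hex 2: (7, 5, -12)
  hex 3: (8, 5, -13)
  hex 4: (9, 5, -14)
  hex 5: (9, 6, -15)
  hex 6: (9, 7, -16)
  hex 7: (8, 8, -16)
  hex 8: (7, 9, -16)
  hex 9: (6, 9, -15)
  hex 10: (5, 9, -14)
  hex 11: (5, 8, -13)
Sorted: 12 hexes.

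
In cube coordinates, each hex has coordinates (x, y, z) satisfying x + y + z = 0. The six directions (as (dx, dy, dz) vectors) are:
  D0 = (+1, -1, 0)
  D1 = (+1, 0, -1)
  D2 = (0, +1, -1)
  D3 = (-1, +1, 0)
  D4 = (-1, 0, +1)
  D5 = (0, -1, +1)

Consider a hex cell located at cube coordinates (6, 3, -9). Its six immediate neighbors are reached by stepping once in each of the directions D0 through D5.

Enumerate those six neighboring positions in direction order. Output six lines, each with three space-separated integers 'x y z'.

Answer: 7 2 -9
7 3 -10
6 4 -10
5 4 -9
5 3 -8
6 2 -8

Derivation:
Center: (6, 3, -9). Add each direction:
  D0: (6, 3, -9) + (1, -1, 0) = (7, 2, -9)
  D1: (6, 3, -9) + (1, 0, -1) = (7, 3, -10)
  D2: (6, 3, -9) + (0, 1, -1) = (6, 4, -10)
  D3: (6, 3, -9) + (-1, 1, 0) = (5, 4, -9)
  D4: (6, 3, -9) + (-1, 0, 1) = (5, 3, -8)
  D5: (6, 3, -9) + (0, -1, 1) = (6, 2, -8)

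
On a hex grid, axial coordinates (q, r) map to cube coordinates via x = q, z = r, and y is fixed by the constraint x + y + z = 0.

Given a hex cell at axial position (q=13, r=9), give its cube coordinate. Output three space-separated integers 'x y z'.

x = q = 13
z = r = 9
y = -x - z = -(13) - (9) = -22

Answer: 13 -22 9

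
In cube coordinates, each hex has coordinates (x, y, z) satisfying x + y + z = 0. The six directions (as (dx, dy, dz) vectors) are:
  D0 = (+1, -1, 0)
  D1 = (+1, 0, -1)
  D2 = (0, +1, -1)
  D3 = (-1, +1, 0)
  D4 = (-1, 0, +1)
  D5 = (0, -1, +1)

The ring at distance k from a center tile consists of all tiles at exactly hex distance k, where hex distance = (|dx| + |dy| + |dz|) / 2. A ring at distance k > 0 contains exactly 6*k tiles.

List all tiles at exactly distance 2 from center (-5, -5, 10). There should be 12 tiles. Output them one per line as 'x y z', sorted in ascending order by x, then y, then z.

Answer: -7 -5 12
-7 -4 11
-7 -3 10
-6 -6 12
-6 -3 9
-5 -7 12
-5 -3 8
-4 -7 11
-4 -4 8
-3 -7 10
-3 -6 9
-3 -5 8

Derivation:
Walk ring at distance 2 from (-5, -5, 10):
Start at center + D4*2 = (-7, -5, 12)
  hex 0: (-7, -5, 12)
  hex 1: (-6, -6, 12)
  hex 2: (-5, -7, 12)
  hex 3: (-4, -7, 11)
  hex 4: (-3, -7, 10)
  hex 5: (-3, -6, 9)
  hex 6: (-3, -5, 8)
  hex 7: (-4, -4, 8)
  hex 8: (-5, -3, 8)
  hex 9: (-6, -3, 9)
  hex 10: (-7, -3, 10)
  hex 11: (-7, -4, 11)
Sorted: 12 hexes.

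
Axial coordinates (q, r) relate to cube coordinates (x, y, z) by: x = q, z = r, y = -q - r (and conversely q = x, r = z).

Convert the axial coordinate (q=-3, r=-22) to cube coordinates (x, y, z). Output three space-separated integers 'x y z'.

x = q = -3
z = r = -22
y = -x - z = -(-3) - (-22) = 25

Answer: -3 25 -22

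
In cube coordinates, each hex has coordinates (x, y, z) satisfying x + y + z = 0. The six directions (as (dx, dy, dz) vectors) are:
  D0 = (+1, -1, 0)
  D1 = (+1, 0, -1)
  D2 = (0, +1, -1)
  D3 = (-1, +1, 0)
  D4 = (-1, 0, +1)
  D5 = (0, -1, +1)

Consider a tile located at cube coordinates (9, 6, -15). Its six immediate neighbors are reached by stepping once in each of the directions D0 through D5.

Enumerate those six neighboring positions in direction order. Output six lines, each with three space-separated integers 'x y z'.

Center: (9, 6, -15). Add each direction:
  D0: (9, 6, -15) + (1, -1, 0) = (10, 5, -15)
  D1: (9, 6, -15) + (1, 0, -1) = (10, 6, -16)
  D2: (9, 6, -15) + (0, 1, -1) = (9, 7, -16)
  D3: (9, 6, -15) + (-1, 1, 0) = (8, 7, -15)
  D4: (9, 6, -15) + (-1, 0, 1) = (8, 6, -14)
  D5: (9, 6, -15) + (0, -1, 1) = (9, 5, -14)

Answer: 10 5 -15
10 6 -16
9 7 -16
8 7 -15
8 6 -14
9 5 -14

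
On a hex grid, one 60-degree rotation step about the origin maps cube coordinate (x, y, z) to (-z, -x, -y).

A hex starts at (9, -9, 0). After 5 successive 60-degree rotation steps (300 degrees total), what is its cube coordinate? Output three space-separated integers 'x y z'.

Answer: 9 0 -9

Derivation:
Start: (9, -9, 0)
Step 1: (9, -9, 0) -> (-(0), -(9), -(-9)) = (0, -9, 9)
Step 2: (0, -9, 9) -> (-(9), -(0), -(-9)) = (-9, 0, 9)
Step 3: (-9, 0, 9) -> (-(9), -(-9), -(0)) = (-9, 9, 0)
Step 4: (-9, 9, 0) -> (-(0), -(-9), -(9)) = (0, 9, -9)
Step 5: (0, 9, -9) -> (-(-9), -(0), -(9)) = (9, 0, -9)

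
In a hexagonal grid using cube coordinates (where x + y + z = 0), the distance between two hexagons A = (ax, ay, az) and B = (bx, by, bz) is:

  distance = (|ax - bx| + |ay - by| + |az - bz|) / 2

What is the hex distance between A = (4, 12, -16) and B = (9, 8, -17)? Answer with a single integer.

|ax - bx| = |4 - 9| = 5
|ay - by| = |12 - 8| = 4
|az - bz| = |-16 - (-17)| = 1
distance = (5 + 4 + 1) / 2 = 10 / 2 = 5

Answer: 5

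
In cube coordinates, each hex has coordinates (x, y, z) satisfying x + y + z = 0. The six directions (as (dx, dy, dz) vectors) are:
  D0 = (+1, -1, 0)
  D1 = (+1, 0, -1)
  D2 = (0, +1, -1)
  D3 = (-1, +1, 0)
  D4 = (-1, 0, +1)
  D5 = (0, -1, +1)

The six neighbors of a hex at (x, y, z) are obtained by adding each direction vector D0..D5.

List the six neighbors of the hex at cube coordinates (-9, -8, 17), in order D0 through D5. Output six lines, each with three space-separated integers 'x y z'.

Answer: -8 -9 17
-8 -8 16
-9 -7 16
-10 -7 17
-10 -8 18
-9 -9 18

Derivation:
Center: (-9, -8, 17). Add each direction:
  D0: (-9, -8, 17) + (1, -1, 0) = (-8, -9, 17)
  D1: (-9, -8, 17) + (1, 0, -1) = (-8, -8, 16)
  D2: (-9, -8, 17) + (0, 1, -1) = (-9, -7, 16)
  D3: (-9, -8, 17) + (-1, 1, 0) = (-10, -7, 17)
  D4: (-9, -8, 17) + (-1, 0, 1) = (-10, -8, 18)
  D5: (-9, -8, 17) + (0, -1, 1) = (-9, -9, 18)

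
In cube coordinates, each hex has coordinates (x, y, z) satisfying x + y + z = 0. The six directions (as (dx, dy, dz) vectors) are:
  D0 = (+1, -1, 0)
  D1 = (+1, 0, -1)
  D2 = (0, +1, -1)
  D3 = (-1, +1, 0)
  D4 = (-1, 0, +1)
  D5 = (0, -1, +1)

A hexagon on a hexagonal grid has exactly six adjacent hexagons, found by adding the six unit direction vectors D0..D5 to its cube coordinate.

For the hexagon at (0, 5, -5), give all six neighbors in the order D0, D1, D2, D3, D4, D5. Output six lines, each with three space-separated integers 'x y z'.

Center: (0, 5, -5). Add each direction:
  D0: (0, 5, -5) + (1, -1, 0) = (1, 4, -5)
  D1: (0, 5, -5) + (1, 0, -1) = (1, 5, -6)
  D2: (0, 5, -5) + (0, 1, -1) = (0, 6, -6)
  D3: (0, 5, -5) + (-1, 1, 0) = (-1, 6, -5)
  D4: (0, 5, -5) + (-1, 0, 1) = (-1, 5, -4)
  D5: (0, 5, -5) + (0, -1, 1) = (0, 4, -4)

Answer: 1 4 -5
1 5 -6
0 6 -6
-1 6 -5
-1 5 -4
0 4 -4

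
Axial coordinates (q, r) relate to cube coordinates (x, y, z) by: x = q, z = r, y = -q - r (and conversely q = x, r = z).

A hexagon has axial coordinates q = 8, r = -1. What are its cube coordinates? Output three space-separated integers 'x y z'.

Answer: 8 -7 -1

Derivation:
x = q = 8
z = r = -1
y = -x - z = -(8) - (-1) = -7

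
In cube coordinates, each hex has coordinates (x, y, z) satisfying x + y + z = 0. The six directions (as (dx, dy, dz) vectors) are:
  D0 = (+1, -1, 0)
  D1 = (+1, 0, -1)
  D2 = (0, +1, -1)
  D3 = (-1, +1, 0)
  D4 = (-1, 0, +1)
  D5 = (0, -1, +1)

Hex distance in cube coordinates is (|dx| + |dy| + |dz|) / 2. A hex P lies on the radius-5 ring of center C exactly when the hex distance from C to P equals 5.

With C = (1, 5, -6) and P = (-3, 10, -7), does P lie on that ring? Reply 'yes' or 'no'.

|px - cx| = |-3 - 1| = 4
|py - cy| = |10 - 5| = 5
|pz - cz| = |-7 - (-6)| = 1
distance = (4+5+1)/2 = 10/2 = 5
radius = 5; distance == radius -> yes

Answer: yes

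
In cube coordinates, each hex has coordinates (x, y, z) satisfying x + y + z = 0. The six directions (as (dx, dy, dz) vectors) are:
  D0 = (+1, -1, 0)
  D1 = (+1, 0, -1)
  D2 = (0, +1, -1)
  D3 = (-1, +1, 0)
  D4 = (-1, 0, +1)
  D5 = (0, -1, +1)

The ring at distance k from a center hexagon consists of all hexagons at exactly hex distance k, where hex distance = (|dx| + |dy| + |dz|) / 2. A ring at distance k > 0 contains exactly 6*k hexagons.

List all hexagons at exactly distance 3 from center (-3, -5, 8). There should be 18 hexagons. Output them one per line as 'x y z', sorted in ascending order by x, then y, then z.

Walk ring at distance 3 from (-3, -5, 8):
Start at center + D4*3 = (-6, -5, 11)
  hex 0: (-6, -5, 11)
  hex 1: (-5, -6, 11)
  hex 2: (-4, -7, 11)
  hex 3: (-3, -8, 11)
  hex 4: (-2, -8, 10)
  hex 5: (-1, -8, 9)
  hex 6: (0, -8, 8)
  hex 7: (0, -7, 7)
  hex 8: (0, -6, 6)
  hex 9: (0, -5, 5)
  hex 10: (-1, -4, 5)
  hex 11: (-2, -3, 5)
  hex 12: (-3, -2, 5)
  hex 13: (-4, -2, 6)
  hex 14: (-5, -2, 7)
  hex 15: (-6, -2, 8)
  hex 16: (-6, -3, 9)
  hex 17: (-6, -4, 10)
Sorted: 18 hexes.

Answer: -6 -5 11
-6 -4 10
-6 -3 9
-6 -2 8
-5 -6 11
-5 -2 7
-4 -7 11
-4 -2 6
-3 -8 11
-3 -2 5
-2 -8 10
-2 -3 5
-1 -8 9
-1 -4 5
0 -8 8
0 -7 7
0 -6 6
0 -5 5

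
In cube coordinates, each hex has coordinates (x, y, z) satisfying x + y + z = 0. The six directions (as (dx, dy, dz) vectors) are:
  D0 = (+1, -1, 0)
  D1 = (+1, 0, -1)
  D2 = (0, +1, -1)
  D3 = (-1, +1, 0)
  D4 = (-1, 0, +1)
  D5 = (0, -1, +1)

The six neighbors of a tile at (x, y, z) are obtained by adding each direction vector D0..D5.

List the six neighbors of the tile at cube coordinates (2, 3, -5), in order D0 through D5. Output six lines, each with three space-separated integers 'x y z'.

Center: (2, 3, -5). Add each direction:
  D0: (2, 3, -5) + (1, -1, 0) = (3, 2, -5)
  D1: (2, 3, -5) + (1, 0, -1) = (3, 3, -6)
  D2: (2, 3, -5) + (0, 1, -1) = (2, 4, -6)
  D3: (2, 3, -5) + (-1, 1, 0) = (1, 4, -5)
  D4: (2, 3, -5) + (-1, 0, 1) = (1, 3, -4)
  D5: (2, 3, -5) + (0, -1, 1) = (2, 2, -4)

Answer: 3 2 -5
3 3 -6
2 4 -6
1 4 -5
1 3 -4
2 2 -4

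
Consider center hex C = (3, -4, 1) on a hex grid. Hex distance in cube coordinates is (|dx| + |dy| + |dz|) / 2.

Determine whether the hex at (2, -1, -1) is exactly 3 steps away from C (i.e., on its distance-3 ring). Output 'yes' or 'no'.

|px - cx| = |2 - 3| = 1
|py - cy| = |-1 - (-4)| = 3
|pz - cz| = |-1 - 1| = 2
distance = (1+3+2)/2 = 6/2 = 3
radius = 3; distance == radius -> yes

Answer: yes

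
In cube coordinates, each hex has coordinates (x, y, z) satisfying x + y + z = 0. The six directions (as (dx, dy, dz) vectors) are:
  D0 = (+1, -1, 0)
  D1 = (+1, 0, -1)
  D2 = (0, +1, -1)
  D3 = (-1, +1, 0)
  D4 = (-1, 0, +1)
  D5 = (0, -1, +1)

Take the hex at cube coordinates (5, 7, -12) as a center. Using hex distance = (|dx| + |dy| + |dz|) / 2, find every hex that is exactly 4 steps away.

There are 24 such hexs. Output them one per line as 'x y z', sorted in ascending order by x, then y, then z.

Walk ring at distance 4 from (5, 7, -12):
Start at center + D4*4 = (1, 7, -8)
  hex 0: (1, 7, -8)
  hex 1: (2, 6, -8)
  hex 2: (3, 5, -8)
  hex 3: (4, 4, -8)
  hex 4: (5, 3, -8)
  hex 5: (6, 3, -9)
  hex 6: (7, 3, -10)
  hex 7: (8, 3, -11)
  hex 8: (9, 3, -12)
  hex 9: (9, 4, -13)
  hex 10: (9, 5, -14)
  hex 11: (9, 6, -15)
  hex 12: (9, 7, -16)
  hex 13: (8, 8, -16)
  hex 14: (7, 9, -16)
  hex 15: (6, 10, -16)
  hex 16: (5, 11, -16)
  hex 17: (4, 11, -15)
  hex 18: (3, 11, -14)
  hex 19: (2, 11, -13)
  hex 20: (1, 11, -12)
  hex 21: (1, 10, -11)
  hex 22: (1, 9, -10)
  hex 23: (1, 8, -9)
Sorted: 24 hexes.

Answer: 1 7 -8
1 8 -9
1 9 -10
1 10 -11
1 11 -12
2 6 -8
2 11 -13
3 5 -8
3 11 -14
4 4 -8
4 11 -15
5 3 -8
5 11 -16
6 3 -9
6 10 -16
7 3 -10
7 9 -16
8 3 -11
8 8 -16
9 3 -12
9 4 -13
9 5 -14
9 6 -15
9 7 -16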